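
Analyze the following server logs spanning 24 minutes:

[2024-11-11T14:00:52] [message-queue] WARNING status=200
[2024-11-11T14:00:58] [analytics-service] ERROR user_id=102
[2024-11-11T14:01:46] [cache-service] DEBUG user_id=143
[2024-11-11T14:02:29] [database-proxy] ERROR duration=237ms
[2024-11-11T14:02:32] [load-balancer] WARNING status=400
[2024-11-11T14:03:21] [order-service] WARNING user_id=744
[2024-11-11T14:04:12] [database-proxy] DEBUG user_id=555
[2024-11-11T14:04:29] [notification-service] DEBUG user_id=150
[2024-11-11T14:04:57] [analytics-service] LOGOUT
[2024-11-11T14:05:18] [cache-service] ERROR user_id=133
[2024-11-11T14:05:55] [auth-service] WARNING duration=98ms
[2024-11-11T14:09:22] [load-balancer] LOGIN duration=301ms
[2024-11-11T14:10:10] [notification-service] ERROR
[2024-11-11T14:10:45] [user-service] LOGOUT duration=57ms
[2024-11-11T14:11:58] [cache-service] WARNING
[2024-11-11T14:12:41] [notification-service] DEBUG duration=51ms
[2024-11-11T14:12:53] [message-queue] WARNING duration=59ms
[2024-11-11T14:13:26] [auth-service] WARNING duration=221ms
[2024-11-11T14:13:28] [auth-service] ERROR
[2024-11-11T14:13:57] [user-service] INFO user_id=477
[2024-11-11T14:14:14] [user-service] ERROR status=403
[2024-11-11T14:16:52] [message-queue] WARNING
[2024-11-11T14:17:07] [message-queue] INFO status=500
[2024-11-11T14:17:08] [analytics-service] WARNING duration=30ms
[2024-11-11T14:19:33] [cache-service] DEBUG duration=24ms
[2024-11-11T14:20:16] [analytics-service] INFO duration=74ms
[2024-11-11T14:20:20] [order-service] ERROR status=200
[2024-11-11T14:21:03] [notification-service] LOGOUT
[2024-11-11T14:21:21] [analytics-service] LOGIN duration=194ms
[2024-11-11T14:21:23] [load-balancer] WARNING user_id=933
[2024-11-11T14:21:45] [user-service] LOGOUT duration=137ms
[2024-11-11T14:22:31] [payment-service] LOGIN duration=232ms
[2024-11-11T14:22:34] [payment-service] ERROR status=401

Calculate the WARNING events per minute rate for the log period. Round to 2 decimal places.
0.42

To calculate the rate:

1. Count total WARNING events: 10
2. Total time period: 24 minutes
3. Rate = 10 / 24 = 0.42 events per minute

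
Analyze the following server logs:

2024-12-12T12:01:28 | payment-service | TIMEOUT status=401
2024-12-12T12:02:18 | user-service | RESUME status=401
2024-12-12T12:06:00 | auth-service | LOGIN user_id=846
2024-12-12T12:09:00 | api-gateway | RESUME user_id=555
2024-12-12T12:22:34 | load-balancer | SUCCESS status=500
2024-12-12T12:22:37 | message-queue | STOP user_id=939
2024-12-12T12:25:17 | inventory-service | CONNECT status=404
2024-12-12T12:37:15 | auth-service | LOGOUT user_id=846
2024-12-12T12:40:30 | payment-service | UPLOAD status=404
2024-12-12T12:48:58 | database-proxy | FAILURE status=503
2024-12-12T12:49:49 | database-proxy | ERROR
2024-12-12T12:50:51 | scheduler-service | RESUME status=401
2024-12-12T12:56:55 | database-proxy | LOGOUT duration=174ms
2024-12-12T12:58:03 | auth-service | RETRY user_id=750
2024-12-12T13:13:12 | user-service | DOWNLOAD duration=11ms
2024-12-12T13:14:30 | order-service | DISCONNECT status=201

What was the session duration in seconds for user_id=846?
1875

To calculate session duration:

1. Find LOGIN event for user_id=846: 2024-12-12T12:06:00
2. Find LOGOUT event for user_id=846: 2024-12-12T12:37:15
3. Session duration: 2024-12-12T12:37:15 - 2024-12-12T12:06:00 = 1875 seconds (31 minutes)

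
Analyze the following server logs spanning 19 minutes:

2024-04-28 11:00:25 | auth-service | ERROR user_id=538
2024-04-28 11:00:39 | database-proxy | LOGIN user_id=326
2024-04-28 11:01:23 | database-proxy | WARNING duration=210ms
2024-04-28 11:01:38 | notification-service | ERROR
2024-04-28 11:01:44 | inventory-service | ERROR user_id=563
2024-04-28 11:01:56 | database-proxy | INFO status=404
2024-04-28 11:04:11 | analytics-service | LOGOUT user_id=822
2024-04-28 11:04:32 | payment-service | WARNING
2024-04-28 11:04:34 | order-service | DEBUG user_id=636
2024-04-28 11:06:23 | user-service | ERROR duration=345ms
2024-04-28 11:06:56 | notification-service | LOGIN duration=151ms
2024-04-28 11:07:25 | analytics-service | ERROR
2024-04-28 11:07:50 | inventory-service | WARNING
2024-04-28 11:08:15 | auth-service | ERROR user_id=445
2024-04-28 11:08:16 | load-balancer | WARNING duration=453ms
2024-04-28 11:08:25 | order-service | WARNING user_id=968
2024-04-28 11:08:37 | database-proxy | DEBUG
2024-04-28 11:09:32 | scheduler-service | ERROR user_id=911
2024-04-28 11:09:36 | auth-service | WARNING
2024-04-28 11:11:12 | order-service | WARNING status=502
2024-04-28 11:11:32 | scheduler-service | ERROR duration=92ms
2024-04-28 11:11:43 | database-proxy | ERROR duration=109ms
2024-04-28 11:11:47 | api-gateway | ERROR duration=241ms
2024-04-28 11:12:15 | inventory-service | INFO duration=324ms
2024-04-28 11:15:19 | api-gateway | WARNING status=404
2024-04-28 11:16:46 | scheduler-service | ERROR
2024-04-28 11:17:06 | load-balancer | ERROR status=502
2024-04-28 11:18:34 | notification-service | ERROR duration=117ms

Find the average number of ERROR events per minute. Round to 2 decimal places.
0.68

To calculate the rate:

1. Count total ERROR events: 13
2. Total time period: 19 minutes
3. Rate = 13 / 19 = 0.68 events per minute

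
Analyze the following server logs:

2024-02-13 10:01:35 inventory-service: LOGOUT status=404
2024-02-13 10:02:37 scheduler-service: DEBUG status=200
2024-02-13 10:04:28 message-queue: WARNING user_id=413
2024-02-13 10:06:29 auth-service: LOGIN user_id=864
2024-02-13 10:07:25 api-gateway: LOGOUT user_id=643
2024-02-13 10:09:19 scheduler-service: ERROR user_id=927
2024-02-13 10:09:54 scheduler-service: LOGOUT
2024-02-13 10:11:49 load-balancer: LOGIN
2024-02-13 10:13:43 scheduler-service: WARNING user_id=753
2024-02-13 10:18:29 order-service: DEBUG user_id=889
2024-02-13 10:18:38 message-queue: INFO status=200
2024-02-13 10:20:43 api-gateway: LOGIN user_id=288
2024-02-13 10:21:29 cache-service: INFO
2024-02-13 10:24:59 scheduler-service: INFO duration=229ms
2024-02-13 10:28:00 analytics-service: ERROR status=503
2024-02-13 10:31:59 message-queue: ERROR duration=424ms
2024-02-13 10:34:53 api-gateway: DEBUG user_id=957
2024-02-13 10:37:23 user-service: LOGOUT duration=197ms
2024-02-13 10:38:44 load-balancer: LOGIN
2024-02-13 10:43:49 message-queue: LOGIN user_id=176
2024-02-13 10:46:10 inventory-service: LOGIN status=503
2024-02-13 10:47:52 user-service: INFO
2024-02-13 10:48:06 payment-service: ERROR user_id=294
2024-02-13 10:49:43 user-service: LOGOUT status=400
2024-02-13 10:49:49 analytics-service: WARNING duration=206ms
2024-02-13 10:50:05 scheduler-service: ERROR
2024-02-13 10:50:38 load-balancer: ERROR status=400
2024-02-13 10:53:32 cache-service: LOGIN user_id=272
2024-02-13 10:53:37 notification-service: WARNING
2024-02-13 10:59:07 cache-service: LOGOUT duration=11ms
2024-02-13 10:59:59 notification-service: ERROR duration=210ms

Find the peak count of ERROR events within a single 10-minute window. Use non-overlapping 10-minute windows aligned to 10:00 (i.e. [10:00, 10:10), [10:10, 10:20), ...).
3

To find the burst window:

1. Divide the log period into non-overlapping 10-minute windows starting at 10:00
2. Count ERROR events in each window
3. Find the window with maximum count
4. Maximum events in a window: 3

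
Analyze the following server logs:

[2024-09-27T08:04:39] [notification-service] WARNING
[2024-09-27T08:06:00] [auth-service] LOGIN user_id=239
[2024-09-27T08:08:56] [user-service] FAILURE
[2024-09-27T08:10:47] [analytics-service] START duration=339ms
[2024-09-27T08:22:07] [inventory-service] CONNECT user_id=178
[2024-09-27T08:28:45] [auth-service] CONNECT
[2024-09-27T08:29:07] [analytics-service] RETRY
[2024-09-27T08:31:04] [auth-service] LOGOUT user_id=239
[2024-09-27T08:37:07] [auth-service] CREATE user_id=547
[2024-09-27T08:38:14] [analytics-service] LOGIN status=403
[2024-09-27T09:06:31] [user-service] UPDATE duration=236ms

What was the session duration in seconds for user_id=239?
1504

To calculate session duration:

1. Find LOGIN event for user_id=239: 2024-09-27T08:06:00
2. Find LOGOUT event for user_id=239: 2024-09-27T08:31:04
3. Session duration: 2024-09-27T08:31:04 - 2024-09-27T08:06:00 = 1504 seconds (25 minutes)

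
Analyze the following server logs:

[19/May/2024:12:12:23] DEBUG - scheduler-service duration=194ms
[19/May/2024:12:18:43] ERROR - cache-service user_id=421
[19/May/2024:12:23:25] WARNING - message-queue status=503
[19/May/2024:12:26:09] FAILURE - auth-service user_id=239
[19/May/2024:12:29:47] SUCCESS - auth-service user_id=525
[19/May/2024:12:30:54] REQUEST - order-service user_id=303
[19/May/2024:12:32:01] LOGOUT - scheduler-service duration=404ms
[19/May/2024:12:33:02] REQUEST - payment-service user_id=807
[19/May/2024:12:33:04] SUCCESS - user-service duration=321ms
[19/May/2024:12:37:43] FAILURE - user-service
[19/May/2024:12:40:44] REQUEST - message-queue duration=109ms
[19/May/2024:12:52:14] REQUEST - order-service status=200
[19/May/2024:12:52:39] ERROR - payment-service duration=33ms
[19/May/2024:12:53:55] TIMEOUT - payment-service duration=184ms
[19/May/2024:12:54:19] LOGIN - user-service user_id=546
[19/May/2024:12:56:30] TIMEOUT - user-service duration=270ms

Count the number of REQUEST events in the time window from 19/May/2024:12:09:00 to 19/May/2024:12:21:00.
0

To count events in the time window:

1. Window boundaries: 19/May/2024:12:09:00 to 19/May/2024:12:21:00
2. Filter for REQUEST events within this window
3. Count matching events: 0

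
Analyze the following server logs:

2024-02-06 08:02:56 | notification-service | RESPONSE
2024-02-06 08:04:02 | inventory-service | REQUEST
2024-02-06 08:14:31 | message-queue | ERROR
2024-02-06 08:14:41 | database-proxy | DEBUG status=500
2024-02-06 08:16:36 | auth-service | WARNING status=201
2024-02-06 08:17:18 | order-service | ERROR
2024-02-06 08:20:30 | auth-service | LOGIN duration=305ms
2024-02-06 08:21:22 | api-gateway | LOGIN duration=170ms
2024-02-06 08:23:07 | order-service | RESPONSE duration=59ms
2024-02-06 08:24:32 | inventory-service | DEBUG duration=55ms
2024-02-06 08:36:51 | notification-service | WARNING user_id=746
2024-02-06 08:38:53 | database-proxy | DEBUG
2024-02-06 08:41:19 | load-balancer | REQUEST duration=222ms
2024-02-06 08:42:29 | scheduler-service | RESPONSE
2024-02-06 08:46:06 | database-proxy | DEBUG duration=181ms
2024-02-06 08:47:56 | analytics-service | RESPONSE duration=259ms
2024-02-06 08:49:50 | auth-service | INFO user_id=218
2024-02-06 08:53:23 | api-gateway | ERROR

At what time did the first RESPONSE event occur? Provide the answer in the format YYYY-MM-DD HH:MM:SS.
2024-02-06 08:02:56

To find the first event:

1. Filter for all RESPONSE events
2. Sort by timestamp
3. Select the first one
4. Timestamp: 2024-02-06 08:02:56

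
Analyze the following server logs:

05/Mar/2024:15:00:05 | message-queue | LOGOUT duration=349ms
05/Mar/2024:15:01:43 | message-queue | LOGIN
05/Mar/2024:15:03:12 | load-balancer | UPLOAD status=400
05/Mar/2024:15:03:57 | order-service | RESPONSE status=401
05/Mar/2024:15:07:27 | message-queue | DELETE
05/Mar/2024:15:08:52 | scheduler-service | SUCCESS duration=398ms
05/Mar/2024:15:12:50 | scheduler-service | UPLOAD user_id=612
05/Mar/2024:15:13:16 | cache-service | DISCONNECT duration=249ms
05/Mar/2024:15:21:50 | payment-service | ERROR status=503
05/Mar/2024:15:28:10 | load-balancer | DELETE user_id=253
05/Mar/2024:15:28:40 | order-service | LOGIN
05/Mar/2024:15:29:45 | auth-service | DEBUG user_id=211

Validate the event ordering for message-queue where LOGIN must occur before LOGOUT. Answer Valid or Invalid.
Invalid

To validate ordering:

1. Required order: LOGIN → LOGOUT
2. Rule: LOGIN must occur before LOGOUT
3. Check actual order of events for message-queue
4. Result: Invalid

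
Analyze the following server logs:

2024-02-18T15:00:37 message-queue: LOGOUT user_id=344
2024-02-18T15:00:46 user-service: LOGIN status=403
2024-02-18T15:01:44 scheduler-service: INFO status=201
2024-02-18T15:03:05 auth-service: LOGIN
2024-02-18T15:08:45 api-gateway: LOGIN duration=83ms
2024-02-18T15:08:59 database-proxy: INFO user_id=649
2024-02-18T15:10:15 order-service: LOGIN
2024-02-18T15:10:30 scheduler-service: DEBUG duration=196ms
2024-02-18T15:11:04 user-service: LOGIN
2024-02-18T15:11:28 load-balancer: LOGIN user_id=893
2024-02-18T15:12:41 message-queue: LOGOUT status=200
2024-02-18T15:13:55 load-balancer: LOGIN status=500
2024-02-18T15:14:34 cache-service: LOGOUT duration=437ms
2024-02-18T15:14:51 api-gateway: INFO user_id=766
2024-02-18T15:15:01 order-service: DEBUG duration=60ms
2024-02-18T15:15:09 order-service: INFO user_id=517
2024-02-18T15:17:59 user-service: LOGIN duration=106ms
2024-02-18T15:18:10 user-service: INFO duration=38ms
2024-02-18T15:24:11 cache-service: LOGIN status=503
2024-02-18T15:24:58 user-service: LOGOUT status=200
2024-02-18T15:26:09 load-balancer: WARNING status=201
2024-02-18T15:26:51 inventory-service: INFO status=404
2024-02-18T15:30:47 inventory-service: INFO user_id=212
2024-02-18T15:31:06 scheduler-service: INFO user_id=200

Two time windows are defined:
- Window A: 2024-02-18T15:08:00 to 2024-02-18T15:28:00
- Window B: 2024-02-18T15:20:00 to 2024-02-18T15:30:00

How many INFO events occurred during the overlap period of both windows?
1

To find overlap events:

1. Window A: 2024-02-18T15:08:00 to 2024-02-18T15:28:00
2. Window B: 2024-02-18T15:20:00 to 2024-02-18T15:30:00
3. Overlap period: 2024-02-18T15:20:00 to 2024-02-18T15:28:00
4. Count INFO events in overlap: 1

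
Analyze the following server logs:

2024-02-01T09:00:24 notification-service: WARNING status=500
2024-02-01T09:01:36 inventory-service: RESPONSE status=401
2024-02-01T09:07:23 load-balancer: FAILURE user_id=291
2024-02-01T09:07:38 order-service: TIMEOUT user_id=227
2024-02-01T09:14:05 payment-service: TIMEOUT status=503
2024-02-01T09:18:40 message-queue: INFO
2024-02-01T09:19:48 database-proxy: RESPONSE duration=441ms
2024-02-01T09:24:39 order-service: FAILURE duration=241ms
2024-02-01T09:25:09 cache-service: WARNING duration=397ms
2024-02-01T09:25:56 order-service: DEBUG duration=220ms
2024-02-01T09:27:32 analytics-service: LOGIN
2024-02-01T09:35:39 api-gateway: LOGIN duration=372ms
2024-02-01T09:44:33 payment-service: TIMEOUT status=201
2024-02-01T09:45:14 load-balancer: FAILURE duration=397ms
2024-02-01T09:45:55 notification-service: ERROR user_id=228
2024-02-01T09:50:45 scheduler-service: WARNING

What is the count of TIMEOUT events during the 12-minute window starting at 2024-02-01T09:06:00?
2

To count events in the time window:

1. Window boundaries: 2024-02-01T09:06:00 to 2024-02-01T09:18:00
2. Filter for TIMEOUT events within this window
3. Count matching events: 2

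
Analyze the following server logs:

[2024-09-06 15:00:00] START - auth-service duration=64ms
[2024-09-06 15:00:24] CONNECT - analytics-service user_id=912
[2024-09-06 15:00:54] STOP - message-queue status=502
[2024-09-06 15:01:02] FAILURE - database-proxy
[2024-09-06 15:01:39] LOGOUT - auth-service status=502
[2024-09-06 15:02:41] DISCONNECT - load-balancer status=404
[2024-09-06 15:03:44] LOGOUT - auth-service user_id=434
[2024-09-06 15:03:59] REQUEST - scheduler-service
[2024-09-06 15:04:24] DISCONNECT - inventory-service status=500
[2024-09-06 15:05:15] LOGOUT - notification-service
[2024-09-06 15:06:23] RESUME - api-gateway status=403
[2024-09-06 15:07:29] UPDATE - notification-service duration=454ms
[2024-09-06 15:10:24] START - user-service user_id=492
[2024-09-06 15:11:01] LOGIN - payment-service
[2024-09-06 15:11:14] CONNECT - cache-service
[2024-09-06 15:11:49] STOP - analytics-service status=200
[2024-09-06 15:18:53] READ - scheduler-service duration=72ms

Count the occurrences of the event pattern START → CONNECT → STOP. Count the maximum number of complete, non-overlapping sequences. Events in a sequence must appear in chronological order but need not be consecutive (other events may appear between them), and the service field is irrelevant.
2

To count sequences:

1. Look for pattern: START → CONNECT → STOP
2. Greedily scan the log in chronological order, matching each sequence element in turn (ignoring service)
3. Each time the full pattern completes, increment the count and restart matching from the next event
4. Complete non-overlapping sequences found: 2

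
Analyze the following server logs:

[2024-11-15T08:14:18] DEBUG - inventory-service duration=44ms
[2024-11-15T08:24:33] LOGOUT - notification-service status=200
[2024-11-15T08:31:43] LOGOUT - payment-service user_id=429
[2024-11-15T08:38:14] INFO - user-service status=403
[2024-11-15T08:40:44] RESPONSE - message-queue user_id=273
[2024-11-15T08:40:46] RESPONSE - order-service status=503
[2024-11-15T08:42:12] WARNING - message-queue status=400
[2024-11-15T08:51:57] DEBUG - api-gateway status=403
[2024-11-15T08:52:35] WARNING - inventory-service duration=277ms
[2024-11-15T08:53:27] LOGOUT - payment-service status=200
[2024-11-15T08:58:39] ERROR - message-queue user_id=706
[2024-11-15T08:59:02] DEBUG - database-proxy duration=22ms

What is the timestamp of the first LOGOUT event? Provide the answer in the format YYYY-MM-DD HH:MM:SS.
2024-11-15 08:24:33

To find the first event:

1. Filter for all LOGOUT events
2. Sort by timestamp
3. Select the first one
4. Timestamp: 2024-11-15 08:24:33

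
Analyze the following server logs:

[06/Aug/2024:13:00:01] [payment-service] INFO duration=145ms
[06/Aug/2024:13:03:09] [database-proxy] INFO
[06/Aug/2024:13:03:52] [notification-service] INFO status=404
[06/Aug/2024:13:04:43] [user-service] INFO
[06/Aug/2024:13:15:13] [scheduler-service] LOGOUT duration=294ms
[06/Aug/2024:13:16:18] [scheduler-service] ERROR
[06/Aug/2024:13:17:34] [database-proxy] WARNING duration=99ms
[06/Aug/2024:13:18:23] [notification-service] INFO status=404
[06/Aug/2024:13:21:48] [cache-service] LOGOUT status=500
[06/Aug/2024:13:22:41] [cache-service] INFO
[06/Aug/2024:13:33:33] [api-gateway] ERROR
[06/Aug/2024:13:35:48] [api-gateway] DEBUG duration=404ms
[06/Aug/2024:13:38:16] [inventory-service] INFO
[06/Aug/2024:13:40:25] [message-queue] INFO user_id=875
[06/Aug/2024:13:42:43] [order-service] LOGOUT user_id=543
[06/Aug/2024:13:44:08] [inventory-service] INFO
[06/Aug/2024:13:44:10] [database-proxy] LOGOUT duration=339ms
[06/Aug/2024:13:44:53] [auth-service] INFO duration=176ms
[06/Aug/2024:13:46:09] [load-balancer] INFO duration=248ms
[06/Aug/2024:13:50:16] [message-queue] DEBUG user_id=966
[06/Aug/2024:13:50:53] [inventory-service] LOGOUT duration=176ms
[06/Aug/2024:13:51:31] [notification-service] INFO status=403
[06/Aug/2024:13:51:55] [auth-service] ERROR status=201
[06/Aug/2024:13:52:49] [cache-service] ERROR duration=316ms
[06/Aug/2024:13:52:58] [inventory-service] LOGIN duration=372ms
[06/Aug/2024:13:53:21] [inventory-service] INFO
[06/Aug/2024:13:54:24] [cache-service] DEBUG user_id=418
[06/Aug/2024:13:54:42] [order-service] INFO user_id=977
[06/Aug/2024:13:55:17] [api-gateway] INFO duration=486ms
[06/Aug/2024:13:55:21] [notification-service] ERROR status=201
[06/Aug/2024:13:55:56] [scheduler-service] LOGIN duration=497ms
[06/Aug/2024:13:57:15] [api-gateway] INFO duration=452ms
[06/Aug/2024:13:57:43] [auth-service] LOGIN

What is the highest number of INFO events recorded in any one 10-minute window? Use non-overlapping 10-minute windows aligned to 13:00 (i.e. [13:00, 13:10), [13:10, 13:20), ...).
5

To find the burst window:

1. Divide the log period into non-overlapping 10-minute windows starting at 13:00
2. Count INFO events in each window
3. Find the window with maximum count
4. Maximum events in a window: 5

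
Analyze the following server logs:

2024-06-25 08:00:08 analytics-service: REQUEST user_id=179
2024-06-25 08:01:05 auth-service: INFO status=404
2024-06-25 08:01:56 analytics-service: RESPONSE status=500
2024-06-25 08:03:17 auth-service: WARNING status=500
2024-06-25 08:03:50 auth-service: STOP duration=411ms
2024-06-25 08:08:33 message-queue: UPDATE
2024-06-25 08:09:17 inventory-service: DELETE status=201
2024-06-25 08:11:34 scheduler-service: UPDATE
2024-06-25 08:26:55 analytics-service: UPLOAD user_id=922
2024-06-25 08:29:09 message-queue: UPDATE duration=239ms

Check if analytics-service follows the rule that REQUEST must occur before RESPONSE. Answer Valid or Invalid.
Valid

To validate ordering:

1. Required order: REQUEST → RESPONSE
2. Rule: REQUEST must occur before RESPONSE
3. Check actual order of events for analytics-service
4. Result: Valid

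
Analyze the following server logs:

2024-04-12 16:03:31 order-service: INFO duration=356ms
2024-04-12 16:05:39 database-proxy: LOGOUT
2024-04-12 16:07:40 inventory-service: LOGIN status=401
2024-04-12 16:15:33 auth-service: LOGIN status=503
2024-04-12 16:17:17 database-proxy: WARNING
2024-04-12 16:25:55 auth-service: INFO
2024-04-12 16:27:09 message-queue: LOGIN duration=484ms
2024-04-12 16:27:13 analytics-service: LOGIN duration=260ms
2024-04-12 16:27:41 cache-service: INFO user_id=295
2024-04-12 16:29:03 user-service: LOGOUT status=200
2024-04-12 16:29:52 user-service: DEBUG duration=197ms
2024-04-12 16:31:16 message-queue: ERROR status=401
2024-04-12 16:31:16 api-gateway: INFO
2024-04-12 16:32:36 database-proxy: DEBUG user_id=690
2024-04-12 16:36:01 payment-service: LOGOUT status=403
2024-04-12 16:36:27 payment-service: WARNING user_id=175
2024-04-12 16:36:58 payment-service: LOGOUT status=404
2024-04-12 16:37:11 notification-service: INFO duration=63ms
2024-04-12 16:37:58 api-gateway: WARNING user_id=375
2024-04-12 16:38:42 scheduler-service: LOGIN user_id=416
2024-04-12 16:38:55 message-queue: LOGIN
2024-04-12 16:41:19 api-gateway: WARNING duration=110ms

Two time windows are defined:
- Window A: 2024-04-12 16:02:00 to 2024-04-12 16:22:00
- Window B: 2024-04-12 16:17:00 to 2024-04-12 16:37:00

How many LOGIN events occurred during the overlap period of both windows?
0

To find overlap events:

1. Window A: 2024-04-12 16:02:00 to 2024-04-12 16:22:00
2. Window B: 2024-04-12 16:17:00 to 2024-04-12 16:37:00
3. Overlap period: 2024-04-12 16:17:00 to 2024-04-12 16:22:00
4. Count LOGIN events in overlap: 0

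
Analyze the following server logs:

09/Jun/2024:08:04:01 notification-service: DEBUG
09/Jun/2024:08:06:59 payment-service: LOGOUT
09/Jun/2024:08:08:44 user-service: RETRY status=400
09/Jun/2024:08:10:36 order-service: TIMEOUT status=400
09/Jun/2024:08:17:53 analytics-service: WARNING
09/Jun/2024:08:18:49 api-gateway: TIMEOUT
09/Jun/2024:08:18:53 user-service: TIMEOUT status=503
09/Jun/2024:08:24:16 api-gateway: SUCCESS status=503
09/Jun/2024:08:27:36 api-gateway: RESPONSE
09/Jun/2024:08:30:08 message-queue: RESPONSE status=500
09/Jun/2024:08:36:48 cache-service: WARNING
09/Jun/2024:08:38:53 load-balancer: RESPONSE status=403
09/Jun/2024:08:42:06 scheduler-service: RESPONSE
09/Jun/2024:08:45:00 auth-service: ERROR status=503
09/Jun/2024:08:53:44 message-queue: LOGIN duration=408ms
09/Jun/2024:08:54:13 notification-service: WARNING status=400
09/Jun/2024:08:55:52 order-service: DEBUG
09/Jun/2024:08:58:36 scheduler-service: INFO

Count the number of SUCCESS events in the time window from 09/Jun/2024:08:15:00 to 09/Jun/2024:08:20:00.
0

To count events in the time window:

1. Window boundaries: 09/Jun/2024:08:15:00 to 09/Jun/2024:08:20:00
2. Filter for SUCCESS events within this window
3. Count matching events: 0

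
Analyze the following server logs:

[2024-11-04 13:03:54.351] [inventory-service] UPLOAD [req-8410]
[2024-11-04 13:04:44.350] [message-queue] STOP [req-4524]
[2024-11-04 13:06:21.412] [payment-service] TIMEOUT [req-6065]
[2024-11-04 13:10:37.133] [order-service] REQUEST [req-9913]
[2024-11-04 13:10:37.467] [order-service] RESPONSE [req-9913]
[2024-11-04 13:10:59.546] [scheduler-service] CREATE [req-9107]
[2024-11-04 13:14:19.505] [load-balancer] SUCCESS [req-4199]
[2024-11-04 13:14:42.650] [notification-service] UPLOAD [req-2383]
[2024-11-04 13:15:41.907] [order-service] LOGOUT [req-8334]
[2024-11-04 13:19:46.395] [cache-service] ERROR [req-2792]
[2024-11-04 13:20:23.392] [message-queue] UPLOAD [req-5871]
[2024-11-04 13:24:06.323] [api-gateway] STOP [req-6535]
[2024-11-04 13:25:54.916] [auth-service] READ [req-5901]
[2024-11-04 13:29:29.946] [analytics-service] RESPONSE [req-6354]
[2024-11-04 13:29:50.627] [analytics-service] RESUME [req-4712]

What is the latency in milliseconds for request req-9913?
334

To calculate latency:

1. Find REQUEST with id req-9913: 2024-11-04 13:10:37.133
2. Find RESPONSE with id req-9913: 2024-11-04 13:10:37.467
3. Latency: 2024-11-04 13:10:37.467 - 2024-11-04 13:10:37.133 = 334ms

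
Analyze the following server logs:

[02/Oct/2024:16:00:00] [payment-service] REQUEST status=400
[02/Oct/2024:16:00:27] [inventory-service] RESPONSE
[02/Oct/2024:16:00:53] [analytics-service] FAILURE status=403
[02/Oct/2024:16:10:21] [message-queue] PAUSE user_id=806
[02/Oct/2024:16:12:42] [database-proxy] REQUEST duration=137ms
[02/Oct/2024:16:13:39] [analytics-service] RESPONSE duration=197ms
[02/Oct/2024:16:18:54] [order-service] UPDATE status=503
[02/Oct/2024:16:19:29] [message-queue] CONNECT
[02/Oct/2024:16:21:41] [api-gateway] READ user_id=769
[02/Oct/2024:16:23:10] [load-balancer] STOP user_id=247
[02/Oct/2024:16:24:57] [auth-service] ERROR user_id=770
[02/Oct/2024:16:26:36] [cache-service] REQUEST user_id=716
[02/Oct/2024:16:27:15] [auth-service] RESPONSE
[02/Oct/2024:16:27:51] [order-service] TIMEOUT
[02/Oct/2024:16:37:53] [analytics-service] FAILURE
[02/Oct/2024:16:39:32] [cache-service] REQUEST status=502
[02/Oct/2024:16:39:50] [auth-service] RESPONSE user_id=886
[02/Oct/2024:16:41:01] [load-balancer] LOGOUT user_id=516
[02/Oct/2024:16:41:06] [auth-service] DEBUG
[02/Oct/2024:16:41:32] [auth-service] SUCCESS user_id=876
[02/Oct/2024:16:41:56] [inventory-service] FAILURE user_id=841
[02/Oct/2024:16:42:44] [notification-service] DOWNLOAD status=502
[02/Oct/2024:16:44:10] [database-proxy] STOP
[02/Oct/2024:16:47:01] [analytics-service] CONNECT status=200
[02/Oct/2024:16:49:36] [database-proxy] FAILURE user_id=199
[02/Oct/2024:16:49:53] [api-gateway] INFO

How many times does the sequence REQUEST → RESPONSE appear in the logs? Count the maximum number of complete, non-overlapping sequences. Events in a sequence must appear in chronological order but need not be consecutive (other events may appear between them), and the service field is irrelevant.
4

To count sequences:

1. Look for pattern: REQUEST → RESPONSE
2. Greedily scan the log in chronological order, matching each sequence element in turn (ignoring service)
3. Each time the full pattern completes, increment the count and restart matching from the next event
4. Complete non-overlapping sequences found: 4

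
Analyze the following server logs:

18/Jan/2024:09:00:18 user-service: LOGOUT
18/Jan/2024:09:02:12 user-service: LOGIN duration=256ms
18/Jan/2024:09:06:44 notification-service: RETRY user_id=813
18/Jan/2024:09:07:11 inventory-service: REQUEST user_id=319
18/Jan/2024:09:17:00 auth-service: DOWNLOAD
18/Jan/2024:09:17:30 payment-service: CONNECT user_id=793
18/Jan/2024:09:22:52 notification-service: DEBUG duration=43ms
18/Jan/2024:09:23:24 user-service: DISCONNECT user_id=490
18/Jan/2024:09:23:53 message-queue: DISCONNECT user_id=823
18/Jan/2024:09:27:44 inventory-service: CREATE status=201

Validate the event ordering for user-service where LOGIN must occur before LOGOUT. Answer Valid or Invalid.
Invalid

To validate ordering:

1. Required order: LOGIN → LOGOUT
2. Rule: LOGIN must occur before LOGOUT
3. Check actual order of events for user-service
4. Result: Invalid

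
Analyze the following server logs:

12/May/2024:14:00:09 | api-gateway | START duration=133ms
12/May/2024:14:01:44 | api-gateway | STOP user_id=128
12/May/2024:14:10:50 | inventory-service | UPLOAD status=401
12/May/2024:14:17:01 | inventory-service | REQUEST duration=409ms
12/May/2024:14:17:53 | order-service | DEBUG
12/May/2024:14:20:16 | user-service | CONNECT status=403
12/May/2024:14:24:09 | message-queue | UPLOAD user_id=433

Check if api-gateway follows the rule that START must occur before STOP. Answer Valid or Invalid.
Valid

To validate ordering:

1. Required order: START → STOP
2. Rule: START must occur before STOP
3. Check actual order of events for api-gateway
4. Result: Valid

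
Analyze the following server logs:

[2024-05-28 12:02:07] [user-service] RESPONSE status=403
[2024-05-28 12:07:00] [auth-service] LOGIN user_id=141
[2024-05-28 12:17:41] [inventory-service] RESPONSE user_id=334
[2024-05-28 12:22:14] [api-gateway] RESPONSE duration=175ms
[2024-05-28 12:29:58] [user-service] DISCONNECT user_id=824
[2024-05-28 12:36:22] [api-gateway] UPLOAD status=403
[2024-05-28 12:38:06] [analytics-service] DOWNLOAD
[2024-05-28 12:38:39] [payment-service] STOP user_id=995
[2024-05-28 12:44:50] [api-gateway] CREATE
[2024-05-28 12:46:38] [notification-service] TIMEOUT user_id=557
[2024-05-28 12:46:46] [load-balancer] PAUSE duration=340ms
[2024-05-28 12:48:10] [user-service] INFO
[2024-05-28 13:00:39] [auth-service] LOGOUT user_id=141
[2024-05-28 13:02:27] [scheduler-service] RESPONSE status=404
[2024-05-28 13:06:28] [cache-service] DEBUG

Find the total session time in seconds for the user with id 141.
3219

To calculate session duration:

1. Find LOGIN event for user_id=141: 2024-05-28 12:07:00
2. Find LOGOUT event for user_id=141: 2024-05-28 13:00:39
3. Session duration: 2024-05-28 13:00:39 - 2024-05-28 12:07:00 = 3219 seconds (53 minutes)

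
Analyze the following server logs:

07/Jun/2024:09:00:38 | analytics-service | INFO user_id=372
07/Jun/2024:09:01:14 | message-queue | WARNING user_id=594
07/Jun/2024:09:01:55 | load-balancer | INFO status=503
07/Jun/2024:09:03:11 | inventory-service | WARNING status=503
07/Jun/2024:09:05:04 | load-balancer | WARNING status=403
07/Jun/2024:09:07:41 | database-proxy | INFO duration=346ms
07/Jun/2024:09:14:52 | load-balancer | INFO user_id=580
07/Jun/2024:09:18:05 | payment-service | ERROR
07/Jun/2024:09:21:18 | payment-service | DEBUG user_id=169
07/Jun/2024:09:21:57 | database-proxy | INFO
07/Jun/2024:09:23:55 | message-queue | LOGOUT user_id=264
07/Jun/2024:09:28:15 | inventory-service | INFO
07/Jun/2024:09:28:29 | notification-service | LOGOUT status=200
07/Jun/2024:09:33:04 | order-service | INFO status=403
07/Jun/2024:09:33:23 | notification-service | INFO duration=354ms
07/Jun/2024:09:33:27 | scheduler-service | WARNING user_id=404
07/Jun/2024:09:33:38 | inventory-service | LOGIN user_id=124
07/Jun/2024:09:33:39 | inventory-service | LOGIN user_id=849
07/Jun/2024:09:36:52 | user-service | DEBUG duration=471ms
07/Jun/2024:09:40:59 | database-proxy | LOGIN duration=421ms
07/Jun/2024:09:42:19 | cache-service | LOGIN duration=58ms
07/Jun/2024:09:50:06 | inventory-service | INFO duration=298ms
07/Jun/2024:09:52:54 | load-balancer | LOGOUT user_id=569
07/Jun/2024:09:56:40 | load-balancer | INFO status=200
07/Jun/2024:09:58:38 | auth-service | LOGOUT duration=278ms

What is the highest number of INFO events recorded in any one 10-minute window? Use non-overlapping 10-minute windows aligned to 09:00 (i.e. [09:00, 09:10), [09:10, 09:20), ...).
3

To find the burst window:

1. Divide the log period into non-overlapping 10-minute windows starting at 09:00
2. Count INFO events in each window
3. Find the window with maximum count
4. Maximum events in a window: 3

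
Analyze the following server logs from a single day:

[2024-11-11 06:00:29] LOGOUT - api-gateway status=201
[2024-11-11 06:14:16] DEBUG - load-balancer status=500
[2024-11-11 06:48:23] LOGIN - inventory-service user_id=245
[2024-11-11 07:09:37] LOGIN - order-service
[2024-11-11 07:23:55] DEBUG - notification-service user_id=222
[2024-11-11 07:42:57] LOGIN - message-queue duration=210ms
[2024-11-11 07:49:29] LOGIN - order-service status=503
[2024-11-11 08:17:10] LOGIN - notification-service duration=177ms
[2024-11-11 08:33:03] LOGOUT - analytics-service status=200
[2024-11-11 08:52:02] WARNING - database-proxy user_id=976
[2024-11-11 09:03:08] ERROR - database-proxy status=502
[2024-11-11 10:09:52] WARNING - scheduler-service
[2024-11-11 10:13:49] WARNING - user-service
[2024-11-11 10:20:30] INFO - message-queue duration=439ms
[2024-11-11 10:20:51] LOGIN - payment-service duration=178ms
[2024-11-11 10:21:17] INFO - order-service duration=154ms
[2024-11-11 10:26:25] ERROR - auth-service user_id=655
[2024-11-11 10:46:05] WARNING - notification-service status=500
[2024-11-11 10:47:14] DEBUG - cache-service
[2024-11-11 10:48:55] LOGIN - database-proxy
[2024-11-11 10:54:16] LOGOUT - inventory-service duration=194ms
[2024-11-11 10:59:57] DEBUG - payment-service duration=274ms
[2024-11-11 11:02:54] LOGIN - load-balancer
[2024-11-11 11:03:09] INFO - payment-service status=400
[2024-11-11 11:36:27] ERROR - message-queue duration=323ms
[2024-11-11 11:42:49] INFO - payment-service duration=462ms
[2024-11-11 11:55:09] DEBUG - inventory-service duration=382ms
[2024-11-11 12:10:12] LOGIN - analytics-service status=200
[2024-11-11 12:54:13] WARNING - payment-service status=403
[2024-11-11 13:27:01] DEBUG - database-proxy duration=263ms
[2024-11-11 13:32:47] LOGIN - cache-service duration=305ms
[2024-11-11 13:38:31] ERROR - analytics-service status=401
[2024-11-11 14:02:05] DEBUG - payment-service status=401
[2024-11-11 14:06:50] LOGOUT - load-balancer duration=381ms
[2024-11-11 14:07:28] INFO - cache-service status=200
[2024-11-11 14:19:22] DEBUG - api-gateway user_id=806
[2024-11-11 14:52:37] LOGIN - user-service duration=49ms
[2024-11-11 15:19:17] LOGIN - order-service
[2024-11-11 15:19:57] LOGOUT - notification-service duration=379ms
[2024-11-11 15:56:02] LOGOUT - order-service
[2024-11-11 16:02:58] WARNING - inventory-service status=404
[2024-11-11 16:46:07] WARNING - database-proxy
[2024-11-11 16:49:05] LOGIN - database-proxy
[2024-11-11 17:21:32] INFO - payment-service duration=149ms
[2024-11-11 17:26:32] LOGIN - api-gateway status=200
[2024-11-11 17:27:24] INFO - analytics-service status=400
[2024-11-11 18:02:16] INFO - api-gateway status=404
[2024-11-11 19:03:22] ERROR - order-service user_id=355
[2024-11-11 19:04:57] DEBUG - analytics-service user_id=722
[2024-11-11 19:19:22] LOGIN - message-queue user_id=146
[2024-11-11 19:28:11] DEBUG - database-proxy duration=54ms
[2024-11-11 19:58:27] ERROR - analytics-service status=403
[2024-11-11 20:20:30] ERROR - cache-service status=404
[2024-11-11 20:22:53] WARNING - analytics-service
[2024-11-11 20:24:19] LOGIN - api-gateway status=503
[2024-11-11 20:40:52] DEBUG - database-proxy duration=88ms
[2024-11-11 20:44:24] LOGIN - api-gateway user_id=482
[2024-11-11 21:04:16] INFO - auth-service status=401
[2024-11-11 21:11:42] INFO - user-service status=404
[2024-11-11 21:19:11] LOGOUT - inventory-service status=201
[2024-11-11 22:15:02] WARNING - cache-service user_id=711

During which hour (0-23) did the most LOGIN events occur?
7

To find the peak hour:

1. Group all LOGIN events by hour
2. Count events in each hour
3. Find hour with maximum count
4. Peak hour: 7 (with 3 events)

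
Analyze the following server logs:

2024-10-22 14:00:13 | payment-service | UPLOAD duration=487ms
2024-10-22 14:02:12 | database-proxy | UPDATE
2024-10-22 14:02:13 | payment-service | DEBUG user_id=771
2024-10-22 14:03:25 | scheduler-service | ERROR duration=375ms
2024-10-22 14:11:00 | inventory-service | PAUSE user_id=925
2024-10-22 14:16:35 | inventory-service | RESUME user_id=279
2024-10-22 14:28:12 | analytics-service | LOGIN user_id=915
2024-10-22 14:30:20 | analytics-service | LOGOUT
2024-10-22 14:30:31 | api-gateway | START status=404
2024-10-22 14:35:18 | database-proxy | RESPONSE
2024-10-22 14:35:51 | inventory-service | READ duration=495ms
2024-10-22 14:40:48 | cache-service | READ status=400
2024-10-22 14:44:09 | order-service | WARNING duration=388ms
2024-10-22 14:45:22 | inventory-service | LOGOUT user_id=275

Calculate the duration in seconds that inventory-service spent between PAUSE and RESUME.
335

To calculate state duration:

1. Find PAUSE event for inventory-service: 2024-10-22 14:11:00
2. Find RESUME event for inventory-service: 2024-10-22 14:16:35
3. Calculate duration: 2024-10-22 14:16:35 - 2024-10-22 14:11:00 = 335 seconds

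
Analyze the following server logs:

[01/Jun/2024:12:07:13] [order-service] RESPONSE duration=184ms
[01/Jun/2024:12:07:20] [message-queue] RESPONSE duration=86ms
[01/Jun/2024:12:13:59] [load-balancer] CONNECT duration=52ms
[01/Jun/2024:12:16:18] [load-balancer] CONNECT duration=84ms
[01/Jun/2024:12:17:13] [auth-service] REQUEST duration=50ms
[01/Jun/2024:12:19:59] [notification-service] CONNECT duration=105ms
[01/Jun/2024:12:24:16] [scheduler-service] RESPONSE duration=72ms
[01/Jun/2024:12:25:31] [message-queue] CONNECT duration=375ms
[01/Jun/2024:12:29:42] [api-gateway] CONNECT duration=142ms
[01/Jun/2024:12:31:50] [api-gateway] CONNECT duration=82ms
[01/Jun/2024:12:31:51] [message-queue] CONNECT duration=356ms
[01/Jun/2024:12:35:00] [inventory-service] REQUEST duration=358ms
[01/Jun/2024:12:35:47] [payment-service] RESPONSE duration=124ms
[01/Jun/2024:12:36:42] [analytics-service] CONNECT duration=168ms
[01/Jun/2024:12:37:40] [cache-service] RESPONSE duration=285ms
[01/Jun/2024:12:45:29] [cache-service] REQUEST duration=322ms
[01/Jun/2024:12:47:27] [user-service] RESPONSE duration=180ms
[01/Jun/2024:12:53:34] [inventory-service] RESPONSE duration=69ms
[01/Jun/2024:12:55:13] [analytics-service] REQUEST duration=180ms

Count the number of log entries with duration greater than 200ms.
5

To count timeouts:

1. Threshold: 200ms
2. Extract duration from each log entry
3. Count entries where duration > 200
4. Timeout count: 5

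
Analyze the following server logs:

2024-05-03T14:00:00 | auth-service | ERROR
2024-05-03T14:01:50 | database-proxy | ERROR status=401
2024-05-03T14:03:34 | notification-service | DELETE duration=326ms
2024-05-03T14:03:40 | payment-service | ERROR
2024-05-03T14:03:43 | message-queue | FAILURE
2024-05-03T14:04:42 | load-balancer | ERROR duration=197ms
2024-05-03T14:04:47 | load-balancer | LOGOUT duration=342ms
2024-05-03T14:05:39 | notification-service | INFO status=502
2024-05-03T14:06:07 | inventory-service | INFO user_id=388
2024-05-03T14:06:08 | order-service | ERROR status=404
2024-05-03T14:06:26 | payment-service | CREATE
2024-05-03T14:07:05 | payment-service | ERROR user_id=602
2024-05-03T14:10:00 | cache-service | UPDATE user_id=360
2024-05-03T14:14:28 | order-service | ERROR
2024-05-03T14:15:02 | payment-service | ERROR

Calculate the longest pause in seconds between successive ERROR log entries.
443

To find the longest gap:

1. Extract all ERROR events in chronological order
2. Calculate time differences between consecutive events
3. Find the maximum difference
4. Longest gap: 443 seconds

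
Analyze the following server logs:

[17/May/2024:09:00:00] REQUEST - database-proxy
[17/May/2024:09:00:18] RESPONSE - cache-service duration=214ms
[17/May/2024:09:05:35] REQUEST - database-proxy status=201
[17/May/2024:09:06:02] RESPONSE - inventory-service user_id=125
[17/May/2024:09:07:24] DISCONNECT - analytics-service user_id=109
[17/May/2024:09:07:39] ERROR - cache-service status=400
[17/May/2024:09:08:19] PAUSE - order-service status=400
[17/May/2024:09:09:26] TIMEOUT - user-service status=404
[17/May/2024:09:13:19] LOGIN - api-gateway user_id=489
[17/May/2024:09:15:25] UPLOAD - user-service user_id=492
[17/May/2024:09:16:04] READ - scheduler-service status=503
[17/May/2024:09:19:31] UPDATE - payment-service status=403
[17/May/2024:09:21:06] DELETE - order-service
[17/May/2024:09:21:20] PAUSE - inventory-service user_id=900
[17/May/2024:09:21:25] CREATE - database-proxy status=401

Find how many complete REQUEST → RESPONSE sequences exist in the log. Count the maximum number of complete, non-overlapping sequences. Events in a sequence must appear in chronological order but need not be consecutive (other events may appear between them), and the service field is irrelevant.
2

To count sequences:

1. Look for pattern: REQUEST → RESPONSE
2. Greedily scan the log in chronological order, matching each sequence element in turn (ignoring service)
3. Each time the full pattern completes, increment the count and restart matching from the next event
4. Complete non-overlapping sequences found: 2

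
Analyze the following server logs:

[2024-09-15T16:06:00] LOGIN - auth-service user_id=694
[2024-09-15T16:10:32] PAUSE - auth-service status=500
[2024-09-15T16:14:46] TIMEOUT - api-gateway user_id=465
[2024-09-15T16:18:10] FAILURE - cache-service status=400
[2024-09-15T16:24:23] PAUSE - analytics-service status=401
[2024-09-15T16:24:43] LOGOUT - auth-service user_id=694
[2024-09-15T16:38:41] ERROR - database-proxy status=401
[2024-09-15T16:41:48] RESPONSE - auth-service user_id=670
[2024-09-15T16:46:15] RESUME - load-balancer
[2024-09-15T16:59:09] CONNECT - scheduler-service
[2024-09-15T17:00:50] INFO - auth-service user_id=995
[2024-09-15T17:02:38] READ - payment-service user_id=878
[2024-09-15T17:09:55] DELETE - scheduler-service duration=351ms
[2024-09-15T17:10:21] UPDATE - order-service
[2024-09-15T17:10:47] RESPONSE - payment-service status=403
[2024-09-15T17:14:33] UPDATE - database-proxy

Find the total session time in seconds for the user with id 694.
1123

To calculate session duration:

1. Find LOGIN event for user_id=694: 2024-09-15T16:06:00
2. Find LOGOUT event for user_id=694: 2024-09-15T16:24:43
3. Session duration: 2024-09-15T16:24:43 - 2024-09-15T16:06:00 = 1123 seconds (18 minutes)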